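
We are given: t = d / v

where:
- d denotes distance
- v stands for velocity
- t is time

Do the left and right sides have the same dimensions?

Yes

d (distance) has dimensions [L].
v (velocity) has dimensions [L T^-1].
t (time) has dimensions [T].

Left side: [T]
Right side: [T]

Both sides have the same dimensions, so the equation is dimensionally consistent.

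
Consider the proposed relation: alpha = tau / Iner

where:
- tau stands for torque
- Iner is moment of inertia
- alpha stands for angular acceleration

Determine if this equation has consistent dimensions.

Yes

tau (torque) has dimensions [L^2 M T^-2].
Iner (moment of inertia) has dimensions [L^2 M].
alpha (angular acceleration) has dimensions [T^-2].

Left side: [T^-2]
Right side: [T^-2]

Both sides have the same dimensions, so the equation is dimensionally consistent.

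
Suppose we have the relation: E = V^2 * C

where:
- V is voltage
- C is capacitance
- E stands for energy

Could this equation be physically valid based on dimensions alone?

Yes

V (voltage) has dimensions [I^-1 L^2 M T^-3].
C (capacitance) has dimensions [I^2 L^-2 M^-1 T^4].
E (energy) has dimensions [L^2 M T^-2].

Left side: [L^2 M T^-2]
Right side: [L^2 M T^-2]

Both sides have the same dimensions, so the equation is dimensionally consistent.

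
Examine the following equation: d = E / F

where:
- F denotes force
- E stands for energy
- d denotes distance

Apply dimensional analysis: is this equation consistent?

Yes

F (force) has dimensions [L M T^-2].
E (energy) has dimensions [L^2 M T^-2].
d (distance) has dimensions [L].

Left side: [L]
Right side: [L]

Both sides have the same dimensions, so the equation is dimensionally consistent.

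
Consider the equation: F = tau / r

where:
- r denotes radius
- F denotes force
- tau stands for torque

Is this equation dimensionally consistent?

Yes

r (radius) has dimensions [L].
F (force) has dimensions [L M T^-2].
tau (torque) has dimensions [L^2 M T^-2].

Left side: [L M T^-2]
Right side: [L M T^-2]

Both sides have the same dimensions, so the equation is dimensionally consistent.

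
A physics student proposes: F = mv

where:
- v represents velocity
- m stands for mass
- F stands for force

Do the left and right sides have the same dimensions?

No

v (velocity) has dimensions [L T^-1].
m (mass) has dimensions [M].
F (force) has dimensions [L M T^-2].

Left side: [L M T^-2]
Right side: [L M T^-1]

The two sides have different dimensions, so the equation is NOT dimensionally consistent.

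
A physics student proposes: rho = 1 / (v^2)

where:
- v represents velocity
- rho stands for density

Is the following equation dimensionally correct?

No

v (velocity) has dimensions [L T^-1].
rho (density) has dimensions [L^-3 M].

Left side: [L^-3 M]
Right side: [L^-2 T^2]

The two sides have different dimensions, so the equation is NOT dimensionally consistent.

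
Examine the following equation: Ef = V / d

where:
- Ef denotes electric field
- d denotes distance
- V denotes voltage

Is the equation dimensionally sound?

Yes

Ef (electric field) has dimensions [I^-1 L M T^-3].
d (distance) has dimensions [L].
V (voltage) has dimensions [I^-1 L^2 M T^-3].

Left side: [I^-1 L M T^-3]
Right side: [I^-1 L M T^-3]

Both sides have the same dimensions, so the equation is dimensionally consistent.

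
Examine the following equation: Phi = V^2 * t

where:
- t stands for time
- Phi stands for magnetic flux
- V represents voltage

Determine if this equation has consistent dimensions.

No

t (time) has dimensions [T].
Phi (magnetic flux) has dimensions [I^-1 L^2 M T^-2].
V (voltage) has dimensions [I^-1 L^2 M T^-3].

Left side: [I^-1 L^2 M T^-2]
Right side: [I^-2 L^4 M^2 T^-5]

The two sides have different dimensions, so the equation is NOT dimensionally consistent.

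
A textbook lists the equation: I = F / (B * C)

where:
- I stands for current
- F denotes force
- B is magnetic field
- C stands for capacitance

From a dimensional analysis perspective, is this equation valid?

No

I (current) has dimensions [I].
F (force) has dimensions [L M T^-2].
B (magnetic field) has dimensions [I^-1 M T^-2].
C (capacitance) has dimensions [I^2 L^-2 M^-1 T^4].

Left side: [I]
Right side: [I^-1 L^3 M T^-4]

The two sides have different dimensions, so the equation is NOT dimensionally consistent.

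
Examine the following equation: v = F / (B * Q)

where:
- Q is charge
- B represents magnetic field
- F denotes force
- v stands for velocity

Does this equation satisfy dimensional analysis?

Yes

Q (charge) has dimensions [I T].
B (magnetic field) has dimensions [I^-1 M T^-2].
F (force) has dimensions [L M T^-2].
v (velocity) has dimensions [L T^-1].

Left side: [L T^-1]
Right side: [L T^-1]

Both sides have the same dimensions, so the equation is dimensionally consistent.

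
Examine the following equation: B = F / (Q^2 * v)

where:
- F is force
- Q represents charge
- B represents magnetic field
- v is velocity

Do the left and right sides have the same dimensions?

No

F (force) has dimensions [L M T^-2].
Q (charge) has dimensions [I T].
B (magnetic field) has dimensions [I^-1 M T^-2].
v (velocity) has dimensions [L T^-1].

Left side: [I^-1 M T^-2]
Right side: [I^-2 M T^-3]

The two sides have different dimensions, so the equation is NOT dimensionally consistent.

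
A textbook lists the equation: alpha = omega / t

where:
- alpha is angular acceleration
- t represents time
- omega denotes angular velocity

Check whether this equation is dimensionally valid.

Yes

alpha (angular acceleration) has dimensions [T^-2].
t (time) has dimensions [T].
omega (angular velocity) has dimensions [T^-1].

Left side: [T^-2]
Right side: [T^-2]

Both sides have the same dimensions, so the equation is dimensionally consistent.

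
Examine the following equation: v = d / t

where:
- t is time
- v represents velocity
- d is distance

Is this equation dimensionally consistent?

Yes

t (time) has dimensions [T].
v (velocity) has dimensions [L T^-1].
d (distance) has dimensions [L].

Left side: [L T^-1]
Right side: [L T^-1]

Both sides have the same dimensions, so the equation is dimensionally consistent.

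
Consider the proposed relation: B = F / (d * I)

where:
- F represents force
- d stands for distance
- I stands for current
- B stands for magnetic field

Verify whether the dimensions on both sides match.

Yes

F (force) has dimensions [L M T^-2].
d (distance) has dimensions [L].
I (current) has dimensions [I].
B (magnetic field) has dimensions [I^-1 M T^-2].

Left side: [I^-1 M T^-2]
Right side: [I^-1 M T^-2]

Both sides have the same dimensions, so the equation is dimensionally consistent.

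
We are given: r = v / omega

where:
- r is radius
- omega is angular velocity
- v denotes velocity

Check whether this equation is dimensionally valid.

Yes

r (radius) has dimensions [L].
omega (angular velocity) has dimensions [T^-1].
v (velocity) has dimensions [L T^-1].

Left side: [L]
Right side: [L]

Both sides have the same dimensions, so the equation is dimensionally consistent.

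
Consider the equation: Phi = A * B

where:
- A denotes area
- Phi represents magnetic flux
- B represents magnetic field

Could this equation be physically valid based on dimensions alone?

Yes

A (area) has dimensions [L^2].
Phi (magnetic flux) has dimensions [I^-1 L^2 M T^-2].
B (magnetic field) has dimensions [I^-1 M T^-2].

Left side: [I^-1 L^2 M T^-2]
Right side: [I^-1 L^2 M T^-2]

Both sides have the same dimensions, so the equation is dimensionally consistent.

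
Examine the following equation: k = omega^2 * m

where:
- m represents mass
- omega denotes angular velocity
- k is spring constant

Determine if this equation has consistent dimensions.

Yes

m (mass) has dimensions [M].
omega (angular velocity) has dimensions [T^-1].
k (spring constant) has dimensions [M T^-2].

Left side: [M T^-2]
Right side: [M T^-2]

Both sides have the same dimensions, so the equation is dimensionally consistent.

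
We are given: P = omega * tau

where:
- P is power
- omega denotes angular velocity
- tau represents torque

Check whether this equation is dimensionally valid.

Yes

P (power) has dimensions [L^2 M T^-3].
omega (angular velocity) has dimensions [T^-1].
tau (torque) has dimensions [L^2 M T^-2].

Left side: [L^2 M T^-3]
Right side: [L^2 M T^-3]

Both sides have the same dimensions, so the equation is dimensionally consistent.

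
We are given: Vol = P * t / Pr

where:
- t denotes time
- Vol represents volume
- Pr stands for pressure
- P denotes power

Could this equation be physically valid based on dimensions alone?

Yes

t (time) has dimensions [T].
Vol (volume) has dimensions [L^3].
Pr (pressure) has dimensions [L^-1 M T^-2].
P (power) has dimensions [L^2 M T^-3].

Left side: [L^3]
Right side: [L^3]

Both sides have the same dimensions, so the equation is dimensionally consistent.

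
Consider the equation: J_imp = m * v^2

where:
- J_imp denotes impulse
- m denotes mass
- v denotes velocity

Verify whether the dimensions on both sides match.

No

J_imp (impulse) has dimensions [L M T^-1].
m (mass) has dimensions [M].
v (velocity) has dimensions [L T^-1].

Left side: [L M T^-1]
Right side: [L^2 M T^-2]

The two sides have different dimensions, so the equation is NOT dimensionally consistent.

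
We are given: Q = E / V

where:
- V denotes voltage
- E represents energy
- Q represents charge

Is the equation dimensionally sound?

Yes

V (voltage) has dimensions [I^-1 L^2 M T^-3].
E (energy) has dimensions [L^2 M T^-2].
Q (charge) has dimensions [I T].

Left side: [I T]
Right side: [I T]

Both sides have the same dimensions, so the equation is dimensionally consistent.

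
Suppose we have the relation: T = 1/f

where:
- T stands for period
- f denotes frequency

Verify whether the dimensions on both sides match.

Yes

T (period) has dimensions [T].
f (frequency) has dimensions [T^-1].

Left side: [T]
Right side: [T]

Both sides have the same dimensions, so the equation is dimensionally consistent.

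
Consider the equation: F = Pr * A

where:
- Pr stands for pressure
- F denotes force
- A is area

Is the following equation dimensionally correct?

Yes

Pr (pressure) has dimensions [L^-1 M T^-2].
F (force) has dimensions [L M T^-2].
A (area) has dimensions [L^2].

Left side: [L M T^-2]
Right side: [L M T^-2]

Both sides have the same dimensions, so the equation is dimensionally consistent.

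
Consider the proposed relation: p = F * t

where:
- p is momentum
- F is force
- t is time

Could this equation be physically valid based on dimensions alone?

Yes

p (momentum) has dimensions [L M T^-1].
F (force) has dimensions [L M T^-2].
t (time) has dimensions [T].

Left side: [L M T^-1]
Right side: [L M T^-1]

Both sides have the same dimensions, so the equation is dimensionally consistent.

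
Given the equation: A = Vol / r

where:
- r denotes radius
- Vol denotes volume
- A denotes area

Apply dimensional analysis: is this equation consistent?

Yes

r (radius) has dimensions [L].
Vol (volume) has dimensions [L^3].
A (area) has dimensions [L^2].

Left side: [L^2]
Right side: [L^2]

Both sides have the same dimensions, so the equation is dimensionally consistent.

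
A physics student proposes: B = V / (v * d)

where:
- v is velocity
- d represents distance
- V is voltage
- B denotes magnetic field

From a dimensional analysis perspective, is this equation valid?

Yes

v (velocity) has dimensions [L T^-1].
d (distance) has dimensions [L].
V (voltage) has dimensions [I^-1 L^2 M T^-3].
B (magnetic field) has dimensions [I^-1 M T^-2].

Left side: [I^-1 M T^-2]
Right side: [I^-1 M T^-2]

Both sides have the same dimensions, so the equation is dimensionally consistent.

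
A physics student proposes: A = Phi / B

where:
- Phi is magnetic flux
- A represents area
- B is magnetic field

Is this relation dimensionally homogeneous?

Yes

Phi (magnetic flux) has dimensions [I^-1 L^2 M T^-2].
A (area) has dimensions [L^2].
B (magnetic field) has dimensions [I^-1 M T^-2].

Left side: [L^2]
Right side: [L^2]

Both sides have the same dimensions, so the equation is dimensionally consistent.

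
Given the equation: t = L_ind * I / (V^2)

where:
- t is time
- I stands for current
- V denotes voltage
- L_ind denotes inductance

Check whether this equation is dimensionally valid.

No

t (time) has dimensions [T].
I (current) has dimensions [I].
V (voltage) has dimensions [I^-1 L^2 M T^-3].
L_ind (inductance) has dimensions [I^-2 L^2 M T^-2].

Left side: [T]
Right side: [I L^-2 M^-1 T^4]

The two sides have different dimensions, so the equation is NOT dimensionally consistent.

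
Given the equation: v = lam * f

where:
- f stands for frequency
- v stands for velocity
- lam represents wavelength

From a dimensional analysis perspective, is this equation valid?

Yes

f (frequency) has dimensions [T^-1].
v (velocity) has dimensions [L T^-1].
lam (wavelength) has dimensions [L].

Left side: [L T^-1]
Right side: [L T^-1]

Both sides have the same dimensions, so the equation is dimensionally consistent.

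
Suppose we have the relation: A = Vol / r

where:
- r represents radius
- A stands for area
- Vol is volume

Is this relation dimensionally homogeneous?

Yes

r (radius) has dimensions [L].
A (area) has dimensions [L^2].
Vol (volume) has dimensions [L^3].

Left side: [L^2]
Right side: [L^2]

Both sides have the same dimensions, so the equation is dimensionally consistent.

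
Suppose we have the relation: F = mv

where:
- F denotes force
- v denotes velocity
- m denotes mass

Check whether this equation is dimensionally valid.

No

F (force) has dimensions [L M T^-2].
v (velocity) has dimensions [L T^-1].
m (mass) has dimensions [M].

Left side: [L M T^-2]
Right side: [L M T^-1]

The two sides have different dimensions, so the equation is NOT dimensionally consistent.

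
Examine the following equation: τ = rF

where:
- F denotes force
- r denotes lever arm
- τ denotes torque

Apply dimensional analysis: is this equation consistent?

Yes

F (force) has dimensions [L M T^-2].
r (lever arm) has dimensions [L].
τ (torque) has dimensions [L^2 M T^-2].

Left side: [L^2 M T^-2]
Right side: [L^2 M T^-2]

Both sides have the same dimensions, so the equation is dimensionally consistent.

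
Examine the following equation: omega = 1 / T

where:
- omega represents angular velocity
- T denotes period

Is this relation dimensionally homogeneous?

Yes

omega (angular velocity) has dimensions [T^-1].
T (period) has dimensions [T].

Left side: [T^-1]
Right side: [T^-1]

Both sides have the same dimensions, so the equation is dimensionally consistent.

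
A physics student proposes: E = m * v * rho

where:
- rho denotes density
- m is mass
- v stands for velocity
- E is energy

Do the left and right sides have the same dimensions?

No

rho (density) has dimensions [L^-3 M].
m (mass) has dimensions [M].
v (velocity) has dimensions [L T^-1].
E (energy) has dimensions [L^2 M T^-2].

Left side: [L^2 M T^-2]
Right side: [L^-2 M^2 T^-1]

The two sides have different dimensions, so the equation is NOT dimensionally consistent.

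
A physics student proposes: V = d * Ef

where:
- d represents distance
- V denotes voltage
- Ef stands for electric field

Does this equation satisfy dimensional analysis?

Yes

d (distance) has dimensions [L].
V (voltage) has dimensions [I^-1 L^2 M T^-3].
Ef (electric field) has dimensions [I^-1 L M T^-3].

Left side: [I^-1 L^2 M T^-3]
Right side: [I^-1 L^2 M T^-3]

Both sides have the same dimensions, so the equation is dimensionally consistent.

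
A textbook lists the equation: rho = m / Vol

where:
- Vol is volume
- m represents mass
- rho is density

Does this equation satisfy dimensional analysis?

Yes

Vol (volume) has dimensions [L^3].
m (mass) has dimensions [M].
rho (density) has dimensions [L^-3 M].

Left side: [L^-3 M]
Right side: [L^-3 M]

Both sides have the same dimensions, so the equation is dimensionally consistent.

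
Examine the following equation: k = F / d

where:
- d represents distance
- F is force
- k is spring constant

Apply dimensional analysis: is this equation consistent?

Yes

d (distance) has dimensions [L].
F (force) has dimensions [L M T^-2].
k (spring constant) has dimensions [M T^-2].

Left side: [M T^-2]
Right side: [M T^-2]

Both sides have the same dimensions, so the equation is dimensionally consistent.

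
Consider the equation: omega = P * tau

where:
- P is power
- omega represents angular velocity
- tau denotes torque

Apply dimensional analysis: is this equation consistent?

No

P (power) has dimensions [L^2 M T^-3].
omega (angular velocity) has dimensions [T^-1].
tau (torque) has dimensions [L^2 M T^-2].

Left side: [T^-1]
Right side: [L^4 M^2 T^-5]

The two sides have different dimensions, so the equation is NOT dimensionally consistent.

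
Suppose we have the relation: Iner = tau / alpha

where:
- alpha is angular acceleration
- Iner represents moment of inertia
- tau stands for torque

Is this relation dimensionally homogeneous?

Yes

alpha (angular acceleration) has dimensions [T^-2].
Iner (moment of inertia) has dimensions [L^2 M].
tau (torque) has dimensions [L^2 M T^-2].

Left side: [L^2 M]
Right side: [L^2 M]

Both sides have the same dimensions, so the equation is dimensionally consistent.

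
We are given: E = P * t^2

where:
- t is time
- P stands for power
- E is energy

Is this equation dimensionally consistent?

No

t (time) has dimensions [T].
P (power) has dimensions [L^2 M T^-3].
E (energy) has dimensions [L^2 M T^-2].

Left side: [L^2 M T^-2]
Right side: [L^2 M T^-1]

The two sides have different dimensions, so the equation is NOT dimensionally consistent.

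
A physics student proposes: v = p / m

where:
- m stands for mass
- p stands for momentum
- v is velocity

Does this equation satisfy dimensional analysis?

Yes

m (mass) has dimensions [M].
p (momentum) has dimensions [L M T^-1].
v (velocity) has dimensions [L T^-1].

Left side: [L T^-1]
Right side: [L T^-1]

Both sides have the same dimensions, so the equation is dimensionally consistent.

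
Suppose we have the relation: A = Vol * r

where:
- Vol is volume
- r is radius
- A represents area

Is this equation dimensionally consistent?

No

Vol (volume) has dimensions [L^3].
r (radius) has dimensions [L].
A (area) has dimensions [L^2].

Left side: [L^2]
Right side: [L^4]

The two sides have different dimensions, so the equation is NOT dimensionally consistent.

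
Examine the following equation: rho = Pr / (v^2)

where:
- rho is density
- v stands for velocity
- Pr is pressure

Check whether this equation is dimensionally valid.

Yes

rho (density) has dimensions [L^-3 M].
v (velocity) has dimensions [L T^-1].
Pr (pressure) has dimensions [L^-1 M T^-2].

Left side: [L^-3 M]
Right side: [L^-3 M]

Both sides have the same dimensions, so the equation is dimensionally consistent.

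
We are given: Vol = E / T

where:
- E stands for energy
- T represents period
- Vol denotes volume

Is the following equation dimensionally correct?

No

E (energy) has dimensions [L^2 M T^-2].
T (period) has dimensions [T].
Vol (volume) has dimensions [L^3].

Left side: [L^3]
Right side: [L^2 M T^-3]

The two sides have different dimensions, so the equation is NOT dimensionally consistent.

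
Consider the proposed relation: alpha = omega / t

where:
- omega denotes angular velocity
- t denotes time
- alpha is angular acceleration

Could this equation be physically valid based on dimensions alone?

Yes

omega (angular velocity) has dimensions [T^-1].
t (time) has dimensions [T].
alpha (angular acceleration) has dimensions [T^-2].

Left side: [T^-2]
Right side: [T^-2]

Both sides have the same dimensions, so the equation is dimensionally consistent.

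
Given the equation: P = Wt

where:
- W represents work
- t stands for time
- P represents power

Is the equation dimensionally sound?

No

W (work) has dimensions [L^2 M T^-2].
t (time) has dimensions [T].
P (power) has dimensions [L^2 M T^-3].

Left side: [L^2 M T^-3]
Right side: [L^2 M T^-1]

The two sides have different dimensions, so the equation is NOT dimensionally consistent.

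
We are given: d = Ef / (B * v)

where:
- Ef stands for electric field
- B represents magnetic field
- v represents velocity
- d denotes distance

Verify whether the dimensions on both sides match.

No

Ef (electric field) has dimensions [I^-1 L M T^-3].
B (magnetic field) has dimensions [I^-1 M T^-2].
v (velocity) has dimensions [L T^-1].
d (distance) has dimensions [L].

Left side: [L]
Right side: [dimensionless]

The two sides have different dimensions, so the equation is NOT dimensionally consistent.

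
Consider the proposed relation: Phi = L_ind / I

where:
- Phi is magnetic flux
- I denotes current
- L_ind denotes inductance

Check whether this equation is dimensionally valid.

No

Phi (magnetic flux) has dimensions [I^-1 L^2 M T^-2].
I (current) has dimensions [I].
L_ind (inductance) has dimensions [I^-2 L^2 M T^-2].

Left side: [I^-1 L^2 M T^-2]
Right side: [I^-3 L^2 M T^-2]

The two sides have different dimensions, so the equation is NOT dimensionally consistent.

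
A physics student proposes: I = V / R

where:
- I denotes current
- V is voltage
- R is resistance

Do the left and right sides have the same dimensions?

Yes

I (current) has dimensions [I].
V (voltage) has dimensions [I^-1 L^2 M T^-3].
R (resistance) has dimensions [I^-2 L^2 M T^-3].

Left side: [I]
Right side: [I]

Both sides have the same dimensions, so the equation is dimensionally consistent.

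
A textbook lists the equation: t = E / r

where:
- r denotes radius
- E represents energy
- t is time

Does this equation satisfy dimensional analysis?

No

r (radius) has dimensions [L].
E (energy) has dimensions [L^2 M T^-2].
t (time) has dimensions [T].

Left side: [T]
Right side: [L M T^-2]

The two sides have different dimensions, so the equation is NOT dimensionally consistent.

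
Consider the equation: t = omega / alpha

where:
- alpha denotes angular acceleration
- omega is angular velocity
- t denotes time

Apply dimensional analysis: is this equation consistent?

Yes

alpha (angular acceleration) has dimensions [T^-2].
omega (angular velocity) has dimensions [T^-1].
t (time) has dimensions [T].

Left side: [T]
Right side: [T]

Both sides have the same dimensions, so the equation is dimensionally consistent.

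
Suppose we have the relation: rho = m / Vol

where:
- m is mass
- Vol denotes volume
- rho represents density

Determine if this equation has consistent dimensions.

Yes

m (mass) has dimensions [M].
Vol (volume) has dimensions [L^3].
rho (density) has dimensions [L^-3 M].

Left side: [L^-3 M]
Right side: [L^-3 M]

Both sides have the same dimensions, so the equation is dimensionally consistent.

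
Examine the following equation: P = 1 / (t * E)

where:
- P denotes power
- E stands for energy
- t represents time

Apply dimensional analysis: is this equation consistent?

No

P (power) has dimensions [L^2 M T^-3].
E (energy) has dimensions [L^2 M T^-2].
t (time) has dimensions [T].

Left side: [L^2 M T^-3]
Right side: [L^-2 M^-1 T]

The two sides have different dimensions, so the equation is NOT dimensionally consistent.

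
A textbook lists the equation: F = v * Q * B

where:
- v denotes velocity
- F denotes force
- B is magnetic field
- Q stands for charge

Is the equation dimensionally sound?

Yes

v (velocity) has dimensions [L T^-1].
F (force) has dimensions [L M T^-2].
B (magnetic field) has dimensions [I^-1 M T^-2].
Q (charge) has dimensions [I T].

Left side: [L M T^-2]
Right side: [L M T^-2]

Both sides have the same dimensions, so the equation is dimensionally consistent.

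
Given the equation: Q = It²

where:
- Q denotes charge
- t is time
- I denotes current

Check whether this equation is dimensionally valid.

No

Q (charge) has dimensions [I T].
t (time) has dimensions [T].
I (current) has dimensions [I].

Left side: [I T]
Right side: [I T^2]

The two sides have different dimensions, so the equation is NOT dimensionally consistent.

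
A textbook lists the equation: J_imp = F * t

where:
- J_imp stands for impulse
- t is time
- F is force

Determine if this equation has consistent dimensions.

Yes

J_imp (impulse) has dimensions [L M T^-1].
t (time) has dimensions [T].
F (force) has dimensions [L M T^-2].

Left side: [L M T^-1]
Right side: [L M T^-1]

Both sides have the same dimensions, so the equation is dimensionally consistent.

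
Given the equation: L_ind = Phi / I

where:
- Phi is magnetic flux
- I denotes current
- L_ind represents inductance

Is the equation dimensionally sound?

Yes

Phi (magnetic flux) has dimensions [I^-1 L^2 M T^-2].
I (current) has dimensions [I].
L_ind (inductance) has dimensions [I^-2 L^2 M T^-2].

Left side: [I^-2 L^2 M T^-2]
Right side: [I^-2 L^2 M T^-2]

Both sides have the same dimensions, so the equation is dimensionally consistent.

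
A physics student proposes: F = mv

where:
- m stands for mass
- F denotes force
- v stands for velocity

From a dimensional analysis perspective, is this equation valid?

No

m (mass) has dimensions [M].
F (force) has dimensions [L M T^-2].
v (velocity) has dimensions [L T^-1].

Left side: [L M T^-2]
Right side: [L M T^-1]

The two sides have different dimensions, so the equation is NOT dimensionally consistent.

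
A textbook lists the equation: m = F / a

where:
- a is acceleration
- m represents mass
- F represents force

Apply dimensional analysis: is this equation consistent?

Yes

a (acceleration) has dimensions [L T^-2].
m (mass) has dimensions [M].
F (force) has dimensions [L M T^-2].

Left side: [M]
Right side: [M]

Both sides have the same dimensions, so the equation is dimensionally consistent.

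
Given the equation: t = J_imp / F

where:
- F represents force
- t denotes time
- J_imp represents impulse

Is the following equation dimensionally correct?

Yes

F (force) has dimensions [L M T^-2].
t (time) has dimensions [T].
J_imp (impulse) has dimensions [L M T^-1].

Left side: [T]
Right side: [T]

Both sides have the same dimensions, so the equation is dimensionally consistent.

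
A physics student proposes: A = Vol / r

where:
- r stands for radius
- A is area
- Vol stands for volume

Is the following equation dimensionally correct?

Yes

r (radius) has dimensions [L].
A (area) has dimensions [L^2].
Vol (volume) has dimensions [L^3].

Left side: [L^2]
Right side: [L^2]

Both sides have the same dimensions, so the equation is dimensionally consistent.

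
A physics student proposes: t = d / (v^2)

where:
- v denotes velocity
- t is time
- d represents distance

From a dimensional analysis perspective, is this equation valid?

No

v (velocity) has dimensions [L T^-1].
t (time) has dimensions [T].
d (distance) has dimensions [L].

Left side: [T]
Right side: [L^-1 T^2]

The two sides have different dimensions, so the equation is NOT dimensionally consistent.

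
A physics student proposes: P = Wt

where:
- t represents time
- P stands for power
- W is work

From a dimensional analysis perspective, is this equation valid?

No

t (time) has dimensions [T].
P (power) has dimensions [L^2 M T^-3].
W (work) has dimensions [L^2 M T^-2].

Left side: [L^2 M T^-3]
Right side: [L^2 M T^-1]

The two sides have different dimensions, so the equation is NOT dimensionally consistent.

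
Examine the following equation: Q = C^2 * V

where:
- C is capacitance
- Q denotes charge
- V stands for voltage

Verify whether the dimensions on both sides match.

No

C (capacitance) has dimensions [I^2 L^-2 M^-1 T^4].
Q (charge) has dimensions [I T].
V (voltage) has dimensions [I^-1 L^2 M T^-3].

Left side: [I T]
Right side: [I^3 L^-2 M^-1 T^5]

The two sides have different dimensions, so the equation is NOT dimensionally consistent.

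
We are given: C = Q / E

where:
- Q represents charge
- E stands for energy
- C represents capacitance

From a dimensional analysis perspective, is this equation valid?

No

Q (charge) has dimensions [I T].
E (energy) has dimensions [L^2 M T^-2].
C (capacitance) has dimensions [I^2 L^-2 M^-1 T^4].

Left side: [I^2 L^-2 M^-1 T^4]
Right side: [I L^-2 M^-1 T^3]

The two sides have different dimensions, so the equation is NOT dimensionally consistent.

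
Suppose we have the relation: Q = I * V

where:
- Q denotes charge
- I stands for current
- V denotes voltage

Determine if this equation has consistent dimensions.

No

Q (charge) has dimensions [I T].
I (current) has dimensions [I].
V (voltage) has dimensions [I^-1 L^2 M T^-3].

Left side: [I T]
Right side: [L^2 M T^-3]

The two sides have different dimensions, so the equation is NOT dimensionally consistent.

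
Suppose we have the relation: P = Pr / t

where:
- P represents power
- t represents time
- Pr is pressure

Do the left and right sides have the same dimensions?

No

P (power) has dimensions [L^2 M T^-3].
t (time) has dimensions [T].
Pr (pressure) has dimensions [L^-1 M T^-2].

Left side: [L^2 M T^-3]
Right side: [L^-1 M T^-3]

The two sides have different dimensions, so the equation is NOT dimensionally consistent.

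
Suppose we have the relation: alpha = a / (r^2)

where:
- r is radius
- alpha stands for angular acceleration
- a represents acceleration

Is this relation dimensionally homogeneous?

No

r (radius) has dimensions [L].
alpha (angular acceleration) has dimensions [T^-2].
a (acceleration) has dimensions [L T^-2].

Left side: [T^-2]
Right side: [L^-1 T^-2]

The two sides have different dimensions, so the equation is NOT dimensionally consistent.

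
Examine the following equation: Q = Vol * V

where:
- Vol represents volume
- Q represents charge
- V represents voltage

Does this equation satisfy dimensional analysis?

No

Vol (volume) has dimensions [L^3].
Q (charge) has dimensions [I T].
V (voltage) has dimensions [I^-1 L^2 M T^-3].

Left side: [I T]
Right side: [I^-1 L^5 M T^-3]

The two sides have different dimensions, so the equation is NOT dimensionally consistent.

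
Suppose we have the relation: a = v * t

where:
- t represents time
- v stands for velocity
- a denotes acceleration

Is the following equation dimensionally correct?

No

t (time) has dimensions [T].
v (velocity) has dimensions [L T^-1].
a (acceleration) has dimensions [L T^-2].

Left side: [L T^-2]
Right side: [L]

The two sides have different dimensions, so the equation is NOT dimensionally consistent.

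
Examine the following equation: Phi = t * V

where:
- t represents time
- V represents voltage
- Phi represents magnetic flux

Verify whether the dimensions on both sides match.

Yes

t (time) has dimensions [T].
V (voltage) has dimensions [I^-1 L^2 M T^-3].
Phi (magnetic flux) has dimensions [I^-1 L^2 M T^-2].

Left side: [I^-1 L^2 M T^-2]
Right side: [I^-1 L^2 M T^-2]

Both sides have the same dimensions, so the equation is dimensionally consistent.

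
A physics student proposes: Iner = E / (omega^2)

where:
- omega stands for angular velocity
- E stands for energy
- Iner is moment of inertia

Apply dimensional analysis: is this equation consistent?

Yes

omega (angular velocity) has dimensions [T^-1].
E (energy) has dimensions [L^2 M T^-2].
Iner (moment of inertia) has dimensions [L^2 M].

Left side: [L^2 M]
Right side: [L^2 M]

Both sides have the same dimensions, so the equation is dimensionally consistent.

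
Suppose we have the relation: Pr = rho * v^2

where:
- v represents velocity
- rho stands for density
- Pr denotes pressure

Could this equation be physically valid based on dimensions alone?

Yes

v (velocity) has dimensions [L T^-1].
rho (density) has dimensions [L^-3 M].
Pr (pressure) has dimensions [L^-1 M T^-2].

Left side: [L^-1 M T^-2]
Right side: [L^-1 M T^-2]

Both sides have the same dimensions, so the equation is dimensionally consistent.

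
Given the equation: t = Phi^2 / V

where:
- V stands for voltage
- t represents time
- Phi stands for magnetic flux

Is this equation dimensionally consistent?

No

V (voltage) has dimensions [I^-1 L^2 M T^-3].
t (time) has dimensions [T].
Phi (magnetic flux) has dimensions [I^-1 L^2 M T^-2].

Left side: [T]
Right side: [I^-1 L^2 M T^-1]

The two sides have different dimensions, so the equation is NOT dimensionally consistent.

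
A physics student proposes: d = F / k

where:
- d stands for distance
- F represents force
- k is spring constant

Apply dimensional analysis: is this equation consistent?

Yes

d (distance) has dimensions [L].
F (force) has dimensions [L M T^-2].
k (spring constant) has dimensions [M T^-2].

Left side: [L]
Right side: [L]

Both sides have the same dimensions, so the equation is dimensionally consistent.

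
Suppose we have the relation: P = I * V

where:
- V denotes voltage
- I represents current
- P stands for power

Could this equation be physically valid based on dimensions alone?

Yes

V (voltage) has dimensions [I^-1 L^2 M T^-3].
I (current) has dimensions [I].
P (power) has dimensions [L^2 M T^-3].

Left side: [L^2 M T^-3]
Right side: [L^2 M T^-3]

Both sides have the same dimensions, so the equation is dimensionally consistent.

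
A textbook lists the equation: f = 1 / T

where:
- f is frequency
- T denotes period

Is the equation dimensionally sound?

Yes

f (frequency) has dimensions [T^-1].
T (period) has dimensions [T].

Left side: [T^-1]
Right side: [T^-1]

Both sides have the same dimensions, so the equation is dimensionally consistent.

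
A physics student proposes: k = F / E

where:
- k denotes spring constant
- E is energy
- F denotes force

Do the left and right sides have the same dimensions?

No

k (spring constant) has dimensions [M T^-2].
E (energy) has dimensions [L^2 M T^-2].
F (force) has dimensions [L M T^-2].

Left side: [M T^-2]
Right side: [L^-1]

The two sides have different dimensions, so the equation is NOT dimensionally consistent.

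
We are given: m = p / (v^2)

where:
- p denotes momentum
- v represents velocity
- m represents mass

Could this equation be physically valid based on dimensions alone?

No

p (momentum) has dimensions [L M T^-1].
v (velocity) has dimensions [L T^-1].
m (mass) has dimensions [M].

Left side: [M]
Right side: [L^-1 M T]

The two sides have different dimensions, so the equation is NOT dimensionally consistent.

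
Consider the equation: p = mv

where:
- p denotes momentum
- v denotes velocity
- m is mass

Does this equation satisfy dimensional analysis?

Yes

p (momentum) has dimensions [L M T^-1].
v (velocity) has dimensions [L T^-1].
m (mass) has dimensions [M].

Left side: [L M T^-1]
Right side: [L M T^-1]

Both sides have the same dimensions, so the equation is dimensionally consistent.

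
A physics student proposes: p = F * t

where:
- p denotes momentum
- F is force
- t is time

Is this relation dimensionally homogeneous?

Yes

p (momentum) has dimensions [L M T^-1].
F (force) has dimensions [L M T^-2].
t (time) has dimensions [T].

Left side: [L M T^-1]
Right side: [L M T^-1]

Both sides have the same dimensions, so the equation is dimensionally consistent.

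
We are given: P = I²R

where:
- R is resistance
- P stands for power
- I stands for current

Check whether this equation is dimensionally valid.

Yes

R (resistance) has dimensions [I^-2 L^2 M T^-3].
P (power) has dimensions [L^2 M T^-3].
I (current) has dimensions [I].

Left side: [L^2 M T^-3]
Right side: [L^2 M T^-3]

Both sides have the same dimensions, so the equation is dimensionally consistent.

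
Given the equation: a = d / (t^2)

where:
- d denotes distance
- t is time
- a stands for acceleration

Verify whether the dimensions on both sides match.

Yes

d (distance) has dimensions [L].
t (time) has dimensions [T].
a (acceleration) has dimensions [L T^-2].

Left side: [L T^-2]
Right side: [L T^-2]

Both sides have the same dimensions, so the equation is dimensionally consistent.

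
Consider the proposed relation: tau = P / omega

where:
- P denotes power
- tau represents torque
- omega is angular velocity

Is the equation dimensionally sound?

Yes

P (power) has dimensions [L^2 M T^-3].
tau (torque) has dimensions [L^2 M T^-2].
omega (angular velocity) has dimensions [T^-1].

Left side: [L^2 M T^-2]
Right side: [L^2 M T^-2]

Both sides have the same dimensions, so the equation is dimensionally consistent.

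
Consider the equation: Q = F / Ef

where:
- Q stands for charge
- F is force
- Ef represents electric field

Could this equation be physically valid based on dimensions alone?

Yes

Q (charge) has dimensions [I T].
F (force) has dimensions [L M T^-2].
Ef (electric field) has dimensions [I^-1 L M T^-3].

Left side: [I T]
Right side: [I T]

Both sides have the same dimensions, so the equation is dimensionally consistent.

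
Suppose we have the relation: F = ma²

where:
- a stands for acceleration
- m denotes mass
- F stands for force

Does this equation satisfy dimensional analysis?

No

a (acceleration) has dimensions [L T^-2].
m (mass) has dimensions [M].
F (force) has dimensions [L M T^-2].

Left side: [L M T^-2]
Right side: [L^2 M T^-4]

The two sides have different dimensions, so the equation is NOT dimensionally consistent.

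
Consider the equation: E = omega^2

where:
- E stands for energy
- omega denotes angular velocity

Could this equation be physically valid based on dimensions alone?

No

E (energy) has dimensions [L^2 M T^-2].
omega (angular velocity) has dimensions [T^-1].

Left side: [L^2 M T^-2]
Right side: [T^-2]

The two sides have different dimensions, so the equation is NOT dimensionally consistent.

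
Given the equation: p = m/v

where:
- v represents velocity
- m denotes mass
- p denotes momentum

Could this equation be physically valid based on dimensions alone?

No

v (velocity) has dimensions [L T^-1].
m (mass) has dimensions [M].
p (momentum) has dimensions [L M T^-1].

Left side: [L M T^-1]
Right side: [L^-1 M T]

The two sides have different dimensions, so the equation is NOT dimensionally consistent.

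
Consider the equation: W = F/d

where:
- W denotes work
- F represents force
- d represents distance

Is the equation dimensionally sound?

No

W (work) has dimensions [L^2 M T^-2].
F (force) has dimensions [L M T^-2].
d (distance) has dimensions [L].

Left side: [L^2 M T^-2]
Right side: [M T^-2]

The two sides have different dimensions, so the equation is NOT dimensionally consistent.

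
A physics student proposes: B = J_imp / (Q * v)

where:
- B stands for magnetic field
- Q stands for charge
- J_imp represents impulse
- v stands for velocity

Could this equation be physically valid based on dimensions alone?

No

B (magnetic field) has dimensions [I^-1 M T^-2].
Q (charge) has dimensions [I T].
J_imp (impulse) has dimensions [L M T^-1].
v (velocity) has dimensions [L T^-1].

Left side: [I^-1 M T^-2]
Right side: [I^-1 M T^-1]

The two sides have different dimensions, so the equation is NOT dimensionally consistent.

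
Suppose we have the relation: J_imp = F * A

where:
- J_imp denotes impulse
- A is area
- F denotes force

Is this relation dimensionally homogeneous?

No

J_imp (impulse) has dimensions [L M T^-1].
A (area) has dimensions [L^2].
F (force) has dimensions [L M T^-2].

Left side: [L M T^-1]
Right side: [L^3 M T^-2]

The two sides have different dimensions, so the equation is NOT dimensionally consistent.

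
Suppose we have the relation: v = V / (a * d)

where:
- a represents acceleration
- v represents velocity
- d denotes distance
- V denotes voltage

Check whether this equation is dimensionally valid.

No

a (acceleration) has dimensions [L T^-2].
v (velocity) has dimensions [L T^-1].
d (distance) has dimensions [L].
V (voltage) has dimensions [I^-1 L^2 M T^-3].

Left side: [L T^-1]
Right side: [I^-1 M T^-1]

The two sides have different dimensions, so the equation is NOT dimensionally consistent.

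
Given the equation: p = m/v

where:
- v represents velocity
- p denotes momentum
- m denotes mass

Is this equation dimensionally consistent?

No

v (velocity) has dimensions [L T^-1].
p (momentum) has dimensions [L M T^-1].
m (mass) has dimensions [M].

Left side: [L M T^-1]
Right side: [L^-1 M T]

The two sides have different dimensions, so the equation is NOT dimensionally consistent.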